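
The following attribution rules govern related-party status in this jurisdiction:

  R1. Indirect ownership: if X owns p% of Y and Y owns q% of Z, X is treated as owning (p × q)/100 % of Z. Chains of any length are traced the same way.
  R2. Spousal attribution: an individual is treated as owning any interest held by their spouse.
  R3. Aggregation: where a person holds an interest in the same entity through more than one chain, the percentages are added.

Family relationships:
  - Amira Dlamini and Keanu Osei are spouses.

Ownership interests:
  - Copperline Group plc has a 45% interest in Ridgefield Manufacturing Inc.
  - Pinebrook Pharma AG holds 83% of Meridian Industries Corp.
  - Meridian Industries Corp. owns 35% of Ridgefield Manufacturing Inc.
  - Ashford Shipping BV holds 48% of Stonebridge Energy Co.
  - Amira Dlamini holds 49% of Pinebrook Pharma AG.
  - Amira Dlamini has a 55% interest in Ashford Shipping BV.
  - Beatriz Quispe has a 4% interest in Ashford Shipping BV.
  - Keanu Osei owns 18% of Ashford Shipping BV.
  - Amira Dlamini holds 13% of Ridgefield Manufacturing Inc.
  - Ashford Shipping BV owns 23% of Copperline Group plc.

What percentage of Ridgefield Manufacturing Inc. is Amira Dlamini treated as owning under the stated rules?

34.79%

By spousal attribution (R2), Amira Dlamini is treated as also owning Keanu Osei's interest in Ashford Shipping BV, giving 55% + 18% = 73%.
Chain via Ashford Shipping BV → Copperline Group plc (R1): 73% × 23% × 45% = 7.5555% of Ridgefield Manufacturing Inc.
Chain via Pinebrook Pharma AG → Meridian Industries Corp. (R1): 49% × 83% × 35% = 14.2345% of Ridgefield Manufacturing Inc.
Direct interest in Ridgefield Manufacturing Inc: 13%.
Aggregating (R3): 7.5555% + 14.2345% + 13% = 34.79%.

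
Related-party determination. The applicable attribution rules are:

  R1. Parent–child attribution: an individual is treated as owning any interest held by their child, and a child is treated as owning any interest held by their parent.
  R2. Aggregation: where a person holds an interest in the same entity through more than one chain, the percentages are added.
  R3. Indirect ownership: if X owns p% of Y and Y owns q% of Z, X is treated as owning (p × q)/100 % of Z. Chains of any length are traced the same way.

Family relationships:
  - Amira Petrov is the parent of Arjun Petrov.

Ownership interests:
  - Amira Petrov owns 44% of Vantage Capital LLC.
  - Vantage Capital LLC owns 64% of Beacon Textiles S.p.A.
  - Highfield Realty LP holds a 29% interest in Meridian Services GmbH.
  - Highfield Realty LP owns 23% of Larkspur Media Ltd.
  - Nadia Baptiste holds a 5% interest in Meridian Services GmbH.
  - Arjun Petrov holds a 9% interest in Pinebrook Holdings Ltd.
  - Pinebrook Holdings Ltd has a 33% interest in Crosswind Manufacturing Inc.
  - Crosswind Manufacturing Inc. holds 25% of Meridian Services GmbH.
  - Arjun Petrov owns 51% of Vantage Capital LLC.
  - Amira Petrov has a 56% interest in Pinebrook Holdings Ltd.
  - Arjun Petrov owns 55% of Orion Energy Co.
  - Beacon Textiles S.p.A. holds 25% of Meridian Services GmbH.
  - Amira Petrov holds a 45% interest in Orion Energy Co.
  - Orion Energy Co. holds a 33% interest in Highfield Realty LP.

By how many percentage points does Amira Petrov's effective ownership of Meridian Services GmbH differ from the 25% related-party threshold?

5.1325

By parent–child attribution (R1), Amira Petrov is treated as also owning Arjun Petrov's interest in Pinebrook Holdings Ltd, giving 56% + 9% = 65%.
By parent–child attribution (R1), Amira Petrov is treated as also owning Arjun Petrov's interest in Vantage Capital LLC, giving 44% + 51% = 95%.
By parent–child attribution (R1), Amira Petrov is treated as also owning Arjun Petrov's interest in Orion Energy Co, giving 45% + 55% = 100%.
Chain via Pinebrook Holdings Ltd → Crosswind Manufacturing Inc. (R3): 65% × 33% × 25% = 5.3625% of Meridian Services GmbH.
Chain via Vantage Capital LLC → Beacon Textiles S.p.A. (R3): 95% × 64% × 25% = 15.2% of Meridian Services GmbH.
Chain via Orion Energy Co. → Highfield Realty LP (R3): 100% × 33% × 29% = 9.57% of Meridian Services GmbH.
Aggregating (R2): 5.3625% + 15.2% + 9.57% = 30.1325%.
30.1325% exceeds the 25% threshold by 5.1325 percentage points.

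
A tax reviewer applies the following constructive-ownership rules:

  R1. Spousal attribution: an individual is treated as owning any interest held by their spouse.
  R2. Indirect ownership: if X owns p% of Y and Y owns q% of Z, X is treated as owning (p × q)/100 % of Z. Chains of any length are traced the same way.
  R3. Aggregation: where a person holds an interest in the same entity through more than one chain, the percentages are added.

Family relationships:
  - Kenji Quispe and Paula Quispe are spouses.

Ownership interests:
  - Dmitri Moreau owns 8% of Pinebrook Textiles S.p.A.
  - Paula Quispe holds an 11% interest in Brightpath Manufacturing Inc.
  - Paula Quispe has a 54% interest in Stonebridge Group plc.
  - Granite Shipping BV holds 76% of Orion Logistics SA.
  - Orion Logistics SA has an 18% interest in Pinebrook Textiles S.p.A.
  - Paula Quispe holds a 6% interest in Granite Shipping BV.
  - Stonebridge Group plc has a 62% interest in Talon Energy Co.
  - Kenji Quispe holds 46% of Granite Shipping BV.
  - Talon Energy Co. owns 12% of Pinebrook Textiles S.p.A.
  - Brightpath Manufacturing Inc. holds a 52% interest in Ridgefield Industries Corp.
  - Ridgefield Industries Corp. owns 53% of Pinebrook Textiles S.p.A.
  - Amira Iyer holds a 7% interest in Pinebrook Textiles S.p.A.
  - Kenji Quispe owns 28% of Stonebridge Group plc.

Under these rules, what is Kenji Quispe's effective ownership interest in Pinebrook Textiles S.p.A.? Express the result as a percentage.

16.246%

By spousal attribution (R1), Kenji Quispe is treated as also owning Paula Quispe's interest in Stonebridge Group plc, giving 28% + 54% = 82%.
By spousal attribution (R1), Kenji Quispe is treated as also owning Paula Quispe's interest in Granite Shipping BV, giving 46% + 6% = 52%.
By spousal attribution (R1), Kenji Quispe is treated as owning Paula Quispe's 11% interest in Brightpath Manufacturing Inc.
Chain via Stonebridge Group plc → Talon Energy Co. (R2): 82% × 62% × 12% = 6.1008% of Pinebrook Textiles S.p.A.
Chain via Granite Shipping BV → Orion Logistics SA (R2): 52% × 76% × 18% = 7.1136% of Pinebrook Textiles S.p.A.
Chain via Brightpath Manufacturing Inc. → Ridgefield Industries Corp. (R2): 11% × 52% × 53% = 3.0316% of Pinebrook Textiles S.p.A.
Aggregating (R3): 6.1008% + 7.1136% + 3.0316% = 16.246%.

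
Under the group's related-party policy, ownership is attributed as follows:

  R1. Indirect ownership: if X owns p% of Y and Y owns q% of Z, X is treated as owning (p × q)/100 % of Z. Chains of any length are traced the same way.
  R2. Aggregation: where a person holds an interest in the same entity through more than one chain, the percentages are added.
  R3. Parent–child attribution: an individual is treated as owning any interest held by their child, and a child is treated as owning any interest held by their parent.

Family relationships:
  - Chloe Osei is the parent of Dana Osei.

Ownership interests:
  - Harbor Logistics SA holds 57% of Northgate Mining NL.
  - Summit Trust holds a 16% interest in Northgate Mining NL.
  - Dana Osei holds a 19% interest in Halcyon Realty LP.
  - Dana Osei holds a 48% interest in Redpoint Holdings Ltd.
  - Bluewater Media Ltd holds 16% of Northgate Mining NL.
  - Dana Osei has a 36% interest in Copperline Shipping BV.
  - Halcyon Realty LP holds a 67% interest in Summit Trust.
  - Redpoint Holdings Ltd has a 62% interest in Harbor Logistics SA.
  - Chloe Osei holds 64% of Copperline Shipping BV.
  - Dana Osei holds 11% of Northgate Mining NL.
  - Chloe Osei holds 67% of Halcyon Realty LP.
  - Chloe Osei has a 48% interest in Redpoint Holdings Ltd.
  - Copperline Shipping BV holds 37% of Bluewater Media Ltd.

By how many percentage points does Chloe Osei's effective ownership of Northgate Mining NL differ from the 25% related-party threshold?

By parent–child attribution (R3), Chloe Osei is treated as also owning Dana Osei's interest in Redpoint Holdings Ltd, giving 48% + 48% = 96%.
By parent–child attribution (R3), Chloe Osei is treated as also owning Dana Osei's interest in Halcyon Realty LP, giving 67% + 19% = 86%.
By parent–child attribution (R3), Chloe Osei is treated as also owning Dana Osei's interest in Copperline Shipping BV, giving 64% + 36% = 100%.
By parent–child attribution (R3), Chloe Osei is treated as owning Dana Osei's 11% interest in Northgate Mining NL.
Chain via Redpoint Holdings Ltd → Harbor Logistics SA (R1): 96% × 62% × 57% = 33.9264% of Northgate Mining NL.
Chain via Halcyon Realty LP → Summit Trust (R1): 86% × 67% × 16% = 9.2192% of Northgate Mining NL.
Chain via Copperline Shipping BV → Bluewater Media Ltd (R1): 100% × 37% × 16% = 5.92% of Northgate Mining NL.
Direct interest in Northgate Mining NL: 11%.
Aggregating (R2): 33.9264% + 9.2192% + 5.92% + 11% = 60.0656%.
60.0656% exceeds the 25% threshold by 35.0656 percentage points.

35.0656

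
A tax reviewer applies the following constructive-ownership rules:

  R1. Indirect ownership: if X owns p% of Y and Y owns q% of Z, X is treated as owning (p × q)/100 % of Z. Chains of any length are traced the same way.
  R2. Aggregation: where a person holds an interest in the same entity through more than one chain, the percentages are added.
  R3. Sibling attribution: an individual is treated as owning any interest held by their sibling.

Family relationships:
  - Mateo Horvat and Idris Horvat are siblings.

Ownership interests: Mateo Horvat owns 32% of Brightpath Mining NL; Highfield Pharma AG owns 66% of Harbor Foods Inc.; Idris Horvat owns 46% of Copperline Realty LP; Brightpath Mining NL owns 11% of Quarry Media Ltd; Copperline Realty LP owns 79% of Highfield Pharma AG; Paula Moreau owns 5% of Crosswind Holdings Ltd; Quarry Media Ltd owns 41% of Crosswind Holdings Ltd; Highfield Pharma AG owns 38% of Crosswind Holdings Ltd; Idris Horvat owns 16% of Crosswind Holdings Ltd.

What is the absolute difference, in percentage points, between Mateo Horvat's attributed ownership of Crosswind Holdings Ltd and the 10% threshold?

21.2524

By sibling attribution (R3), Mateo Horvat is treated as owning Idris Horvat's 46% interest in Copperline Realty LP.
By sibling attribution (R3), Mateo Horvat is treated as owning Idris Horvat's 16% interest in Crosswind Holdings Ltd.
Chain via Brightpath Mining NL → Quarry Media Ltd (R1): 32% × 11% × 41% = 1.4432% of Crosswind Holdings Ltd.
Chain via Copperline Realty LP → Highfield Pharma AG (R1): 46% × 79% × 38% = 13.8092% of Crosswind Holdings Ltd.
Direct interest in Crosswind Holdings Ltd: 16%.
Aggregating (R2): 1.4432% + 13.8092% + 16% = 31.2524%.
31.2524% exceeds the 10% threshold by 21.2524 percentage points.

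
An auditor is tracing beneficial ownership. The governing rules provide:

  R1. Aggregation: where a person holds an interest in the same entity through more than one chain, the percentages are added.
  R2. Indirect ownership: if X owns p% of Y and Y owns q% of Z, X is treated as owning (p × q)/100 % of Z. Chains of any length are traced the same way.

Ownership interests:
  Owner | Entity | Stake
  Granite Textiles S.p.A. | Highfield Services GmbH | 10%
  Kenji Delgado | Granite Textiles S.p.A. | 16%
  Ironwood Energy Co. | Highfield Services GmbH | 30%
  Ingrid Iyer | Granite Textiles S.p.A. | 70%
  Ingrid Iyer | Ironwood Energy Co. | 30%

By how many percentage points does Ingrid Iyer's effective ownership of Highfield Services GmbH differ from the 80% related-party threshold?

64

Chain via Granite Textiles S.p.A. (R2): 70% × 10% = 7% of Highfield Services GmbH.
Chain via Ironwood Energy Co. (R2): 30% × 30% = 9% of Highfield Services GmbH.
Aggregating (R1): 7% + 9% = 16%.
16% falls short of the 80% threshold by 64 percentage points.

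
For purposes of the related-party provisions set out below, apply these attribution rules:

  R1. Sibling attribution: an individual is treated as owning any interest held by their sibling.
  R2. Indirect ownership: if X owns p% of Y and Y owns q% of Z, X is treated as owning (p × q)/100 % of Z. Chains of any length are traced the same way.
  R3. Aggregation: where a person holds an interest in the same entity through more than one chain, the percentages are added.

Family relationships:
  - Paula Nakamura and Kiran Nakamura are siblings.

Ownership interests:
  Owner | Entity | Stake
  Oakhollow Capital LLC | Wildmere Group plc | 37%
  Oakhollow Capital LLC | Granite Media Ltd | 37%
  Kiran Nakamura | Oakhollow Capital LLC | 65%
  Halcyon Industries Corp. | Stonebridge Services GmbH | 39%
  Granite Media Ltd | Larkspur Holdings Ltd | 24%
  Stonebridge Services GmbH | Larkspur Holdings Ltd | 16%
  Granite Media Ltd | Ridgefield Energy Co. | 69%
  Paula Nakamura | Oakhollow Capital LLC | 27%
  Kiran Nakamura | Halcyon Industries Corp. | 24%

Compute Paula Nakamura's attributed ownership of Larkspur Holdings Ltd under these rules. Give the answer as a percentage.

By sibling attribution (R1), Paula Nakamura is treated as also owning Kiran Nakamura's interest in Oakhollow Capital LLC, giving 27% + 65% = 92%.
By sibling attribution (R1), Paula Nakamura is treated as owning Kiran Nakamura's 24% interest in Halcyon Industries Corp.
Chain via Oakhollow Capital LLC → Granite Media Ltd (R2): 92% × 37% × 24% = 8.1696% of Larkspur Holdings Ltd.
Chain via Halcyon Industries Corp. → Stonebridge Services GmbH (R2): 24% × 39% × 16% = 1.4976% of Larkspur Holdings Ltd.
Aggregating (R3): 8.1696% + 1.4976% = 9.6672%.

9.6672%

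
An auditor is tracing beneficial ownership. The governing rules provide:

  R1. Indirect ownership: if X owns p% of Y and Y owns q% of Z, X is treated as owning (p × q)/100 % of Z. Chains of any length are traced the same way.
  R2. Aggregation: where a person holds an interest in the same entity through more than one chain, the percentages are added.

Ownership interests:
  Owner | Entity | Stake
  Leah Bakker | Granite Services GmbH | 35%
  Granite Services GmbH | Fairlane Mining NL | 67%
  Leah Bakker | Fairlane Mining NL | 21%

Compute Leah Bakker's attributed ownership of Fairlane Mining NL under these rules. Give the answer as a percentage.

44.45%

Chain via Granite Services GmbH (R1): 35% × 67% = 23.45% of Fairlane Mining NL.
Direct interest in Fairlane Mining NL: 21%.
Aggregating (R2): 23.45% + 21% = 44.45%.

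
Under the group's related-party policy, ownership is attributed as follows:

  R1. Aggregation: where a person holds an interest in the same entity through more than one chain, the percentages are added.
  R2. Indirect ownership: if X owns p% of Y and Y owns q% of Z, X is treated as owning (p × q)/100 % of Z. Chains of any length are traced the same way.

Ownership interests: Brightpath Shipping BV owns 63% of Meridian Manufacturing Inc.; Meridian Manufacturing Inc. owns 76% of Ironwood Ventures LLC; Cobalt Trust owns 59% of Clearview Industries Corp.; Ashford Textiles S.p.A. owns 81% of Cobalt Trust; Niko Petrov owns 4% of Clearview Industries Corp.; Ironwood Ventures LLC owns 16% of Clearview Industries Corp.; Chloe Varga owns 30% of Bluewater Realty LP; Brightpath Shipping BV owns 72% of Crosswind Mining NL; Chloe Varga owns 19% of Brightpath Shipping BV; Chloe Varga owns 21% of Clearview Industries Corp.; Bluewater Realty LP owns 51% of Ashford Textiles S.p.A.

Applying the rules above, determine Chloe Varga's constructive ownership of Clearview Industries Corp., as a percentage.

Chain via Bluewater Realty LP → Ashford Textiles S.p.A. → Cobalt Trust (R2): 30% × 51% × 81% × 59% = 7.31187% of Clearview Industries Corp.
Chain via Brightpath Shipping BV → Meridian Manufacturing Inc. → Ironwood Ventures LLC (R2): 19% × 63% × 76% × 16% = 1.455552% of Clearview Industries Corp.
Direct interest in Clearview Industries Corp: 21%.
Aggregating (R1): 7.31187% + 1.455552% + 21% = 29.767422%.

29.767422%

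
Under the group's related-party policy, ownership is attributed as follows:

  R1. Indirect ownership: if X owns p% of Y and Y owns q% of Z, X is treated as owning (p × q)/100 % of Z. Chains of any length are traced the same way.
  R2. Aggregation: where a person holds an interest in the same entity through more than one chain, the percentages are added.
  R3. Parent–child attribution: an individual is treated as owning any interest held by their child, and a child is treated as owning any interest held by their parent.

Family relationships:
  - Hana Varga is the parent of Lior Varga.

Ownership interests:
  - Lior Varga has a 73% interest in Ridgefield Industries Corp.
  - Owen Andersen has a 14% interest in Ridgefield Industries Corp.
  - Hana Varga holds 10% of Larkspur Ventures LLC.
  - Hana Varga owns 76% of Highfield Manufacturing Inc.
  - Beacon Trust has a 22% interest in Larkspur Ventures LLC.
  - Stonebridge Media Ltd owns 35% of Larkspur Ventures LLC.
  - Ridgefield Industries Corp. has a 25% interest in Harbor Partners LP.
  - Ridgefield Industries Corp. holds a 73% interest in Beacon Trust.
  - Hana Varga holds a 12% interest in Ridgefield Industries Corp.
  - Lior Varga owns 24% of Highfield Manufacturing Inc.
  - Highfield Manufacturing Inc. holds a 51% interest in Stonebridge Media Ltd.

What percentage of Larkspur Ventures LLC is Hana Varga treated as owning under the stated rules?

41.501%

By parent–child attribution (R3), Hana Varga is treated as also owning Lior Varga's interest in Highfield Manufacturing Inc, giving 76% + 24% = 100%.
By parent–child attribution (R3), Hana Varga is treated as also owning Lior Varga's interest in Ridgefield Industries Corp, giving 12% + 73% = 85%.
Chain via Highfield Manufacturing Inc. → Stonebridge Media Ltd (R1): 100% × 51% × 35% = 17.85% of Larkspur Ventures LLC.
Chain via Ridgefield Industries Corp. → Beacon Trust (R1): 85% × 73% × 22% = 13.651% of Larkspur Ventures LLC.
Direct interest in Larkspur Ventures LLC: 10%.
Aggregating (R2): 17.85% + 13.651% + 10% = 41.501%.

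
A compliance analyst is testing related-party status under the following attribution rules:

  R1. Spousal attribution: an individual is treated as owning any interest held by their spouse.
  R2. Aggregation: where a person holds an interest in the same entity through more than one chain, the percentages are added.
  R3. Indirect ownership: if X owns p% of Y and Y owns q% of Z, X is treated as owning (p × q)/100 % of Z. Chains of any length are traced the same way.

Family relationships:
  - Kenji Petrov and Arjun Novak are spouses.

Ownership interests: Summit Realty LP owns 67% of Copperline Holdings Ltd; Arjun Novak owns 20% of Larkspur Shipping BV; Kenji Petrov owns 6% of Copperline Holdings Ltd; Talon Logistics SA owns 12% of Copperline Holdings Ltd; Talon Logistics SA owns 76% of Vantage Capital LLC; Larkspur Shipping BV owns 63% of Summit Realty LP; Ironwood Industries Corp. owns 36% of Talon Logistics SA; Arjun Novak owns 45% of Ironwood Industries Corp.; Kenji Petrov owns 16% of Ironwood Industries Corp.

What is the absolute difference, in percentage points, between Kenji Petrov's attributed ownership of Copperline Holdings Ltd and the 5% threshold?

By spousal attribution (R1), Kenji Petrov is treated as also owning Arjun Novak's interest in Ironwood Industries Corp, giving 16% + 45% = 61%.
By spousal attribution (R1), Kenji Petrov is treated as owning Arjun Novak's 20% interest in Larkspur Shipping BV.
Chain via Ironwood Industries Corp. → Talon Logistics SA (R3): 61% × 36% × 12% = 2.6352% of Copperline Holdings Ltd.
Direct interest in Copperline Holdings Ltd: 6%.
Chain via Larkspur Shipping BV → Summit Realty LP (R3): 20% × 63% × 67% = 8.442% of Copperline Holdings Ltd.
Aggregating (R2): 2.6352% + 6% + 8.442% = 17.0772%.
17.0772% exceeds the 5% threshold by 12.0772 percentage points.

12.0772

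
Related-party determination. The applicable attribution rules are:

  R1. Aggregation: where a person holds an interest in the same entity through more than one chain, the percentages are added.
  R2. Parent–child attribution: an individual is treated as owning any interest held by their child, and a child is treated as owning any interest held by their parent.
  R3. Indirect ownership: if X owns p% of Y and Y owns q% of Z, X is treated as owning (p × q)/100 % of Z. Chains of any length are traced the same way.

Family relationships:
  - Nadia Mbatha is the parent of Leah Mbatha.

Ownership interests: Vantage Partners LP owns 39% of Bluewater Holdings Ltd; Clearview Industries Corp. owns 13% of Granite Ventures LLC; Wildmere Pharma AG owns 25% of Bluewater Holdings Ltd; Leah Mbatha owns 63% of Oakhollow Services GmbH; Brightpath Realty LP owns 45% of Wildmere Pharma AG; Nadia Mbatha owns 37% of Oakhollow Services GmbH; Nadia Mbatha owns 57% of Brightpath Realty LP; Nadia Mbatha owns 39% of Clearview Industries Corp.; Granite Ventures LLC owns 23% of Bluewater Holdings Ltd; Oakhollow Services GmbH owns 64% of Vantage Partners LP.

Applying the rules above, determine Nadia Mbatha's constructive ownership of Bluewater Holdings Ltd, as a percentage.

By parent–child attribution (R2), Nadia Mbatha is treated as also owning Leah Mbatha's interest in Oakhollow Services GmbH, giving 37% + 63% = 100%.
Chain via Brightpath Realty LP → Wildmere Pharma AG (R3): 57% × 45% × 25% = 6.4125% of Bluewater Holdings Ltd.
Chain via Oakhollow Services GmbH → Vantage Partners LP (R3): 100% × 64% × 39% = 24.96% of Bluewater Holdings Ltd.
Chain via Clearview Industries Corp. → Granite Ventures LLC (R3): 39% × 13% × 23% = 1.1661% of Bluewater Holdings Ltd.
Aggregating (R1): 6.4125% + 24.96% + 1.1661% = 32.5386%.

32.5386%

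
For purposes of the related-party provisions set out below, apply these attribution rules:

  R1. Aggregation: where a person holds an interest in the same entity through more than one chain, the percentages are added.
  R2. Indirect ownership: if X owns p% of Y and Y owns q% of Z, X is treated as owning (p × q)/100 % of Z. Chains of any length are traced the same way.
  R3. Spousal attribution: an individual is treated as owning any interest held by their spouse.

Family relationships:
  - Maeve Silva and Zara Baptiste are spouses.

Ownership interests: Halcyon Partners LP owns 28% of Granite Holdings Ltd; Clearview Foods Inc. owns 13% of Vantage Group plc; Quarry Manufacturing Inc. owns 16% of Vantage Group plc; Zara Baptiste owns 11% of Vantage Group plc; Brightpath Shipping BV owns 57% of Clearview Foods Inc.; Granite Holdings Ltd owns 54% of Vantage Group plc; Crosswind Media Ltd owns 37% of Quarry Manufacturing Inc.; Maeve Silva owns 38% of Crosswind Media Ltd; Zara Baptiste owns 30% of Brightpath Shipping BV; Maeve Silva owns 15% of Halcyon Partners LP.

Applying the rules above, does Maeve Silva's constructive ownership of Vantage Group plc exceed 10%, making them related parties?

Yes

By spousal attribution (R3), Maeve Silva is treated as owning Zara Baptiste's 30% interest in Brightpath Shipping BV.
By spousal attribution (R3), Maeve Silva is treated as owning Zara Baptiste's 11% interest in Vantage Group plc.
Chain via Halcyon Partners LP → Granite Holdings Ltd (R2): 15% × 28% × 54% = 2.268% of Vantage Group plc.
Chain via Crosswind Media Ltd → Quarry Manufacturing Inc. (R2): 38% × 37% × 16% = 2.2496% of Vantage Group plc.
Chain via Brightpath Shipping BV → Clearview Foods Inc. (R2): 30% × 57% × 13% = 2.223% of Vantage Group plc.
Direct interest in Vantage Group plc: 11%.
Aggregating (R1): 2.268% + 2.2496% + 2.223% + 11% = 17.7406%.
17.7406% exceeds the 10% threshold, so Maeve is a related party to Vantage Group plc.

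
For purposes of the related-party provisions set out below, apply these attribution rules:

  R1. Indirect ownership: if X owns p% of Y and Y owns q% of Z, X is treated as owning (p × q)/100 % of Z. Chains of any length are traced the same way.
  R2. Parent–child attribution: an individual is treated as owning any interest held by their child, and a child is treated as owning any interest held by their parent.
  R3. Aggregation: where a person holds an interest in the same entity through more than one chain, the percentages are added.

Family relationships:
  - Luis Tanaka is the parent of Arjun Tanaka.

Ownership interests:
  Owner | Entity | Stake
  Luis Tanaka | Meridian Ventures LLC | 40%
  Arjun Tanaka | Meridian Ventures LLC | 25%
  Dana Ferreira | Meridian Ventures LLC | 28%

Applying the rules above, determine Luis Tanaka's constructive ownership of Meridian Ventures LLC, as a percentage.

By parent–child attribution (R2), Luis Tanaka is treated as also owning Arjun Tanaka's interest in Meridian Ventures LLC, giving 40% + 25% = 65%.
Direct interest in Meridian Ventures LLC: 65%.

65%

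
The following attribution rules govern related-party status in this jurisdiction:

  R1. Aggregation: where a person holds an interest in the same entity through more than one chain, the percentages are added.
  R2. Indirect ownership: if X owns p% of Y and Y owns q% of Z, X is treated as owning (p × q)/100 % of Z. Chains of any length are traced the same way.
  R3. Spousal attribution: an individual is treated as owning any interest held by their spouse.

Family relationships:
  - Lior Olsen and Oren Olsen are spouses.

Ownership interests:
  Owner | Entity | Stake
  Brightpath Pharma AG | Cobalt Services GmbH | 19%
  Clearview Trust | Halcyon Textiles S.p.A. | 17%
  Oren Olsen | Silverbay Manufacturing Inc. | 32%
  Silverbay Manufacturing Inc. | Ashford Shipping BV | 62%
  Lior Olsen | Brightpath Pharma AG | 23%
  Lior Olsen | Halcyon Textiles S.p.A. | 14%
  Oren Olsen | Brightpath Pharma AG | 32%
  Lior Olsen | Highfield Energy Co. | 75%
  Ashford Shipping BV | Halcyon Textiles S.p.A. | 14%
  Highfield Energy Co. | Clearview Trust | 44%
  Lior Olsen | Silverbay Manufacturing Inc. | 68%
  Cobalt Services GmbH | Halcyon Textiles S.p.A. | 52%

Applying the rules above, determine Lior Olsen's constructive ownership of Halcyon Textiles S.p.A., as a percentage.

33.724%

By spousal attribution (R3), Lior Olsen is treated as also owning Oren Olsen's interest in Brightpath Pharma AG, giving 23% + 32% = 55%.
By spousal attribution (R3), Lior Olsen is treated as also owning Oren Olsen's interest in Silverbay Manufacturing Inc, giving 68% + 32% = 100%.
Chain via Highfield Energy Co. → Clearview Trust (R2): 75% × 44% × 17% = 5.61% of Halcyon Textiles S.p.A.
Chain via Brightpath Pharma AG → Cobalt Services GmbH (R2): 55% × 19% × 52% = 5.434% of Halcyon Textiles S.p.A.
Chain via Silverbay Manufacturing Inc. → Ashford Shipping BV (R2): 100% × 62% × 14% = 8.68% of Halcyon Textiles S.p.A.
Direct interest in Halcyon Textiles S.p.A: 14%.
Aggregating (R1): 5.61% + 5.434% + 8.68% + 14% = 33.724%.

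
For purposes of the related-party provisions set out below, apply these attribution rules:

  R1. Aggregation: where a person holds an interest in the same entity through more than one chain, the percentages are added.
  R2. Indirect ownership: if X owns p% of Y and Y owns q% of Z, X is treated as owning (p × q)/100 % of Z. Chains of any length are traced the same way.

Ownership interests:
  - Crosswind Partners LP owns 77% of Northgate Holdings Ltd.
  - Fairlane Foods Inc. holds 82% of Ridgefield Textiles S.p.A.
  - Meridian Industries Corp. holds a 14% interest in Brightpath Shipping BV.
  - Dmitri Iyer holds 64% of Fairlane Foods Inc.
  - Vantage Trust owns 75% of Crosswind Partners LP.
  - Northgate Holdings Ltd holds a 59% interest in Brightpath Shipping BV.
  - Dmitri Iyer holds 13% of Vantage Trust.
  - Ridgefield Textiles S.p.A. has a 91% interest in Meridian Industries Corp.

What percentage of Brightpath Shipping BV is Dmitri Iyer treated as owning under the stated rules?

Chain via Fairlane Foods Inc. → Ridgefield Textiles S.p.A. → Meridian Industries Corp. (R2): 64% × 82% × 91% × 14% = 6.685952% of Brightpath Shipping BV.
Chain via Vantage Trust → Crosswind Partners LP → Northgate Holdings Ltd (R2): 13% × 75% × 77% × 59% = 4.429425% of Brightpath Shipping BV.
Aggregating (R1): 6.685952% + 4.429425% = 11.115377%.

11.115377%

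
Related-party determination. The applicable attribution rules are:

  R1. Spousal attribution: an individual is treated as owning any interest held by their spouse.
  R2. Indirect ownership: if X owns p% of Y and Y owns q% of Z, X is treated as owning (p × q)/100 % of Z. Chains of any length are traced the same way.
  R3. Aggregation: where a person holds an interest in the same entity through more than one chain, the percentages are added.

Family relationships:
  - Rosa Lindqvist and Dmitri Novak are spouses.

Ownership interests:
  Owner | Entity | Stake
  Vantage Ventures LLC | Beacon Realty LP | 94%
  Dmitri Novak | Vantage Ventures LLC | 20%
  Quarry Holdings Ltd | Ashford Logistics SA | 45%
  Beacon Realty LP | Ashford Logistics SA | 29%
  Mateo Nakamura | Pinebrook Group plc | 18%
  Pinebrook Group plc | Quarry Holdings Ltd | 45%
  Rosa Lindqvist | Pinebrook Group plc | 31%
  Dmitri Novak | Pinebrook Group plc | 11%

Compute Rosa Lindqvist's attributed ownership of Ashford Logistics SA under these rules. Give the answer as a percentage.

By spousal attribution (R1), Rosa Lindqvist is treated as also owning Dmitri Novak's interest in Pinebrook Group plc, giving 31% + 11% = 42%.
By spousal attribution (R1), Rosa Lindqvist is treated as owning Dmitri Novak's 20% interest in Vantage Ventures LLC.
Chain via Pinebrook Group plc → Quarry Holdings Ltd (R2): 42% × 45% × 45% = 8.505% of Ashford Logistics SA.
Chain via Vantage Ventures LLC → Beacon Realty LP (R2): 20% × 94% × 29% = 5.452% of Ashford Logistics SA.
Aggregating (R3): 8.505% + 5.452% = 13.957%.

13.957%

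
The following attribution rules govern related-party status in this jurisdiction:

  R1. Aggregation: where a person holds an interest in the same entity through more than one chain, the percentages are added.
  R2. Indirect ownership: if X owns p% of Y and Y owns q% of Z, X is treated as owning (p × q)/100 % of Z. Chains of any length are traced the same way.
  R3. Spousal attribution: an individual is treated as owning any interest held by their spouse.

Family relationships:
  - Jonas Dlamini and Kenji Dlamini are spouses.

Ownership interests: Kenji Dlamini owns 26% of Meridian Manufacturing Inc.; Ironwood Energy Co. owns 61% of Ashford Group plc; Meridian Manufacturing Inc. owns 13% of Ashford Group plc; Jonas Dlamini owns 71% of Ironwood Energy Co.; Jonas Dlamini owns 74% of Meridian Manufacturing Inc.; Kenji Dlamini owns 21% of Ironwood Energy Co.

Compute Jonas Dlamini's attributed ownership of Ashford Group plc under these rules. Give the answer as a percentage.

By spousal attribution (R3), Jonas Dlamini is treated as also owning Kenji Dlamini's interest in Ironwood Energy Co, giving 71% + 21% = 92%.
By spousal attribution (R3), Jonas Dlamini is treated as also owning Kenji Dlamini's interest in Meridian Manufacturing Inc, giving 74% + 26% = 100%.
Chain via Ironwood Energy Co. (R2): 92% × 61% = 56.12% of Ashford Group plc.
Chain via Meridian Manufacturing Inc. (R2): 100% × 13% = 13% of Ashford Group plc.
Aggregating (R1): 56.12% + 13% = 69.12%.

69.12%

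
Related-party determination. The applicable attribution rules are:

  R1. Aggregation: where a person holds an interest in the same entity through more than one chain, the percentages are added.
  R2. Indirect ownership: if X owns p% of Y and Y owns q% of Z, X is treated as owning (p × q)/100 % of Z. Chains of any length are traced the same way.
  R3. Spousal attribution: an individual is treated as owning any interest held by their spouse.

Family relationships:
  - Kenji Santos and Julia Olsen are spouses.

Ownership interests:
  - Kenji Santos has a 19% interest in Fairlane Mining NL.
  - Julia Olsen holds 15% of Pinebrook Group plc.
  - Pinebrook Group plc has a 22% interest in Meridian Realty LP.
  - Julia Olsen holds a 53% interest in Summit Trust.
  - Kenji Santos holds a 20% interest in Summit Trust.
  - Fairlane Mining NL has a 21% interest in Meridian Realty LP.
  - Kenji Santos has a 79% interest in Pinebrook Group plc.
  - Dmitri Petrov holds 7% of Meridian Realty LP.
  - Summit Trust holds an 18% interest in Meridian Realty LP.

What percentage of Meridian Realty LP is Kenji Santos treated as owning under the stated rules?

37.81%

By spousal attribution (R3), Kenji Santos is treated as also owning Julia Olsen's interest in Summit Trust, giving 20% + 53% = 73%.
By spousal attribution (R3), Kenji Santos is treated as also owning Julia Olsen's interest in Pinebrook Group plc, giving 79% + 15% = 94%.
Chain via Fairlane Mining NL (R2): 19% × 21% = 3.99% of Meridian Realty LP.
Chain via Summit Trust (R2): 73% × 18% = 13.14% of Meridian Realty LP.
Chain via Pinebrook Group plc (R2): 94% × 22% = 20.68% of Meridian Realty LP.
Aggregating (R1): 3.99% + 13.14% + 20.68% = 37.81%.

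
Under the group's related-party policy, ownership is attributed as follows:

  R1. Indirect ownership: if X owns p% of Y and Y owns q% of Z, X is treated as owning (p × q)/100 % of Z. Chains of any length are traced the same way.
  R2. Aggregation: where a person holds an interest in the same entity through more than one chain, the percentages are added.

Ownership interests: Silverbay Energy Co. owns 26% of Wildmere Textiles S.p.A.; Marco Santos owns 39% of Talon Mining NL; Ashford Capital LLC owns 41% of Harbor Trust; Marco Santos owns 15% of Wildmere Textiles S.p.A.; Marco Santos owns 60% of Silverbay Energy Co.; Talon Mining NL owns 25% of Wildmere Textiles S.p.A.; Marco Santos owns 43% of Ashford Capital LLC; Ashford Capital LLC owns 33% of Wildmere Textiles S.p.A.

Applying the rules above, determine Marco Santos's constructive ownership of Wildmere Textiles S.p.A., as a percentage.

54.54%

Chain via Silverbay Energy Co. (R1): 60% × 26% = 15.6% of Wildmere Textiles S.p.A.
Chain via Talon Mining NL (R1): 39% × 25% = 9.75% of Wildmere Textiles S.p.A.
Chain via Ashford Capital LLC (R1): 43% × 33% = 14.19% of Wildmere Textiles S.p.A.
Direct interest in Wildmere Textiles S.p.A: 15%.
Aggregating (R2): 15.6% + 9.75% + 14.19% + 15% = 54.54%.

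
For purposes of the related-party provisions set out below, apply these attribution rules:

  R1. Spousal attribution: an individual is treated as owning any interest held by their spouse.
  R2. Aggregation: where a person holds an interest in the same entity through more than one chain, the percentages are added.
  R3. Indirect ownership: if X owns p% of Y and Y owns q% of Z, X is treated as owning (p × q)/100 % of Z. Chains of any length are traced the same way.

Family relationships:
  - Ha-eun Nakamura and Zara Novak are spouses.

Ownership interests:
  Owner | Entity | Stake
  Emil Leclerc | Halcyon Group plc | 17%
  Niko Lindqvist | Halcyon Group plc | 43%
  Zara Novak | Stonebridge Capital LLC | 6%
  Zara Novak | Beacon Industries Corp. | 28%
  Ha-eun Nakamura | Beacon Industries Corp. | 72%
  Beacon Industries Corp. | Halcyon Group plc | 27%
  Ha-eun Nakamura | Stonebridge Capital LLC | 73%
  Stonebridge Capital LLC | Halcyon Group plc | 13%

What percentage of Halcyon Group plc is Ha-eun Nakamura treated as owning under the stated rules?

By spousal attribution (R1), Ha-eun Nakamura is treated as also owning Zara Novak's interest in Stonebridge Capital LLC, giving 73% + 6% = 79%.
By spousal attribution (R1), Ha-eun Nakamura is treated as also owning Zara Novak's interest in Beacon Industries Corp, giving 72% + 28% = 100%.
Chain via Stonebridge Capital LLC (R3): 79% × 13% = 10.27% of Halcyon Group plc.
Chain via Beacon Industries Corp. (R3): 100% × 27% = 27% of Halcyon Group plc.
Aggregating (R2): 10.27% + 27% = 37.27%.

37.27%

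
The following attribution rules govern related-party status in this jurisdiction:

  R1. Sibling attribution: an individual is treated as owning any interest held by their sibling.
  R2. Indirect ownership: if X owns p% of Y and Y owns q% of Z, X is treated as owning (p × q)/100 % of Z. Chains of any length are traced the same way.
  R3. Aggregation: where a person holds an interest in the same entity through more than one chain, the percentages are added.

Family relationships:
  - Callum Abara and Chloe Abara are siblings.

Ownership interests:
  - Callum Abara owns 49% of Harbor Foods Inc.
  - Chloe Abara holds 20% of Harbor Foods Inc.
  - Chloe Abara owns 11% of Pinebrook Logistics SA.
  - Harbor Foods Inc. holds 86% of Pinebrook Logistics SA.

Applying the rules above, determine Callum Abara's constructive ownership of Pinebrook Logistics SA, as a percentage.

By sibling attribution (R1), Callum Abara is treated as also owning Chloe Abara's interest in Harbor Foods Inc, giving 49% + 20% = 69%.
By sibling attribution (R1), Callum Abara is treated as owning Chloe Abara's 11% interest in Pinebrook Logistics SA.
Chain via Harbor Foods Inc. (R2): 69% × 86% = 59.34% of Pinebrook Logistics SA.
Direct interest in Pinebrook Logistics SA: 11%.
Aggregating (R3): 59.34% + 11% = 70.34%.

70.34%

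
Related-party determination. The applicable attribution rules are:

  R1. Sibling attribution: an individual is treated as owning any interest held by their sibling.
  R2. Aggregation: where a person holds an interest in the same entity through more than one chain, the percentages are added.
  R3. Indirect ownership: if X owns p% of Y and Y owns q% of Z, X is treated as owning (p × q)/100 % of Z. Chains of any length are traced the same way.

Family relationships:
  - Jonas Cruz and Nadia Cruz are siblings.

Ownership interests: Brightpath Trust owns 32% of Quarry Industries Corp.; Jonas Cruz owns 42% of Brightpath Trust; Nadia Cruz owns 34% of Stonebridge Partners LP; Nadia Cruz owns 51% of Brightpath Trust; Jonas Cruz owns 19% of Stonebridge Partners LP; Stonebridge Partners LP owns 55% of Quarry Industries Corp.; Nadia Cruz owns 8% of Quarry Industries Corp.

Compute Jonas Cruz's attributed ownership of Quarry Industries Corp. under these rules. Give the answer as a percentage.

By sibling attribution (R1), Jonas Cruz is treated as also owning Nadia Cruz's interest in Stonebridge Partners LP, giving 19% + 34% = 53%.
By sibling attribution (R1), Jonas Cruz is treated as also owning Nadia Cruz's interest in Brightpath Trust, giving 42% + 51% = 93%.
By sibling attribution (R1), Jonas Cruz is treated as owning Nadia Cruz's 8% interest in Quarry Industries Corp.
Chain via Stonebridge Partners LP (R3): 53% × 55% = 29.15% of Quarry Industries Corp.
Chain via Brightpath Trust (R3): 93% × 32% = 29.76% of Quarry Industries Corp.
Direct interest in Quarry Industries Corp: 8%.
Aggregating (R2): 29.15% + 29.76% + 8% = 66.91%.

66.91%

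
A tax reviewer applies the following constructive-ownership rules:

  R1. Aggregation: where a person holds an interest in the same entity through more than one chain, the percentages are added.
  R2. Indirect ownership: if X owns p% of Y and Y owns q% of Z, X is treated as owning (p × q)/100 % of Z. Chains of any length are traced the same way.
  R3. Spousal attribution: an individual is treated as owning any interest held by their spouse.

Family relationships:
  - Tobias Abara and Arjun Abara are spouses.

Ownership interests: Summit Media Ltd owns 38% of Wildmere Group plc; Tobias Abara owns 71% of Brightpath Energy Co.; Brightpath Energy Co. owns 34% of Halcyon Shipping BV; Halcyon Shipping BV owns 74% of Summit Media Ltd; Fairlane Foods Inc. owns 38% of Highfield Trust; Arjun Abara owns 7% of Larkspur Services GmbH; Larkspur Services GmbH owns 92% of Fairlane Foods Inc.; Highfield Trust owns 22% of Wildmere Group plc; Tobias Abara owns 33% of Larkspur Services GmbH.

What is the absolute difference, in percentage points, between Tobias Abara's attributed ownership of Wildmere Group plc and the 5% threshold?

4.864648

By spousal attribution (R3), Tobias Abara is treated as also owning Arjun Abara's interest in Larkspur Services GmbH, giving 33% + 7% = 40%.
Chain via Larkspur Services GmbH → Fairlane Foods Inc. → Highfield Trust (R2): 40% × 92% × 38% × 22% = 3.07648% of Wildmere Group plc.
Chain via Brightpath Energy Co. → Halcyon Shipping BV → Summit Media Ltd (R2): 71% × 34% × 74% × 38% = 6.788168% of Wildmere Group plc.
Aggregating (R1): 3.07648% + 6.788168% = 9.864648%.
9.864648% exceeds the 5% threshold by 4.864648 percentage points.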